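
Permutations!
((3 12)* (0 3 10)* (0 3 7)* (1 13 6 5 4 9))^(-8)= ((0 7)(1 13 6 5 4 9)(3 12 10))^(-8)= (1 4 6)(3 12 10)(5 13 9)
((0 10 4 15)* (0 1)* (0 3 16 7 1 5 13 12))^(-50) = ((0 10 4 15 5 13 12)(1 3 16 7))^(-50) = (0 12 13 5 15 4 10)(1 16)(3 7)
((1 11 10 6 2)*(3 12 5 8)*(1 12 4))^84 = (1 2 3 10 5)(4 6 8 11 12)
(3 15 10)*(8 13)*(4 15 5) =(3 5 4 15 10)(8 13) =[0, 1, 2, 5, 15, 4, 6, 7, 13, 9, 3, 11, 12, 8, 14, 10]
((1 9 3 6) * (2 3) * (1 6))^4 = ((1 9 2 3))^4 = (9)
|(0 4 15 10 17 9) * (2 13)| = 6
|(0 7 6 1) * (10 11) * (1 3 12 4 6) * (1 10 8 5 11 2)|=60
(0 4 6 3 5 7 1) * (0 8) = (0 4 6 3 5 7 1 8) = [4, 8, 2, 5, 6, 7, 3, 1, 0]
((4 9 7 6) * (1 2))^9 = ((1 2)(4 9 7 6))^9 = (1 2)(4 9 7 6)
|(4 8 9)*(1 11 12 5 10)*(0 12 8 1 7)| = |(0 12 5 10 7)(1 11 8 9 4)| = 5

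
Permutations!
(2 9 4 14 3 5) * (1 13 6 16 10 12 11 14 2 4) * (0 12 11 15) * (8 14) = [12, 13, 9, 5, 2, 4, 16, 7, 14, 1, 11, 8, 15, 6, 3, 0, 10] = (0 12 15)(1 13 6 16 10 11 8 14 3 5 4 2 9)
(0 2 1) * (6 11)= [2, 0, 1, 3, 4, 5, 11, 7, 8, 9, 10, 6]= (0 2 1)(6 11)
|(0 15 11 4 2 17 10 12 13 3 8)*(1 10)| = 12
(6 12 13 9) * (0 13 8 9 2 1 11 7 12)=(0 13 2 1 11 7 12 8 9 6)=[13, 11, 1, 3, 4, 5, 0, 12, 9, 6, 10, 7, 8, 2]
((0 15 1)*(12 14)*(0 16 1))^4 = (16)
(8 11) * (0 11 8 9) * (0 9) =(0 11) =[11, 1, 2, 3, 4, 5, 6, 7, 8, 9, 10, 0]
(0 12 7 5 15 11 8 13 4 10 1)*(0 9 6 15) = (0 12 7 5)(1 9 6 15 11 8 13 4 10) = [12, 9, 2, 3, 10, 0, 15, 5, 13, 6, 1, 8, 7, 4, 14, 11]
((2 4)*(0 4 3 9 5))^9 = (0 3)(2 5)(4 9)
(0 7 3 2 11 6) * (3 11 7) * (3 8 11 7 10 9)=(0 8 11 6)(2 10 9 3)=[8, 1, 10, 2, 4, 5, 0, 7, 11, 3, 9, 6]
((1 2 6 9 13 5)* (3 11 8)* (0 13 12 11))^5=((0 13 5 1 2 6 9 12 11 8 3))^5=(0 6 3 2 8 1 11 5 12 13 9)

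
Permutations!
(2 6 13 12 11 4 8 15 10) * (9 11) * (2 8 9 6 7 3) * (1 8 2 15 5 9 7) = (1 8 5 9 11 4 7 3 15 10 2)(6 13 12) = [0, 8, 1, 15, 7, 9, 13, 3, 5, 11, 2, 4, 6, 12, 14, 10]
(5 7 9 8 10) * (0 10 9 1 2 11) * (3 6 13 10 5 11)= (0 5 7 1 2 3 6 13 10 11)(8 9)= [5, 2, 3, 6, 4, 7, 13, 1, 9, 8, 11, 0, 12, 10]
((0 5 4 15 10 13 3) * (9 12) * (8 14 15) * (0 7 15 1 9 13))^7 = ((0 5 4 8 14 1 9 12 13 3 7 15 10))^7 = (0 12 5 13 4 3 8 7 14 15 1 10 9)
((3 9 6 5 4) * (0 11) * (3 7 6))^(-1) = ((0 11)(3 9)(4 7 6 5))^(-1) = (0 11)(3 9)(4 5 6 7)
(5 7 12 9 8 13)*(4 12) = (4 12 9 8 13 5 7) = [0, 1, 2, 3, 12, 7, 6, 4, 13, 8, 10, 11, 9, 5]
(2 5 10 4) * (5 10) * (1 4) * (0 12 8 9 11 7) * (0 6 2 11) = [12, 4, 10, 3, 11, 5, 2, 6, 9, 0, 1, 7, 8] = (0 12 8 9)(1 4 11 7 6 2 10)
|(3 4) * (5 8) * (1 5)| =|(1 5 8)(3 4)| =6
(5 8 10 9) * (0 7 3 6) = [7, 1, 2, 6, 4, 8, 0, 3, 10, 5, 9] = (0 7 3 6)(5 8 10 9)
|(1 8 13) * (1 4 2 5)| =6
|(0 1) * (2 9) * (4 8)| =2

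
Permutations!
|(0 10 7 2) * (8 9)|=4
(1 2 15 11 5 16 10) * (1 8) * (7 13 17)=(1 2 15 11 5 16 10 8)(7 13 17)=[0, 2, 15, 3, 4, 16, 6, 13, 1, 9, 8, 5, 12, 17, 14, 11, 10, 7]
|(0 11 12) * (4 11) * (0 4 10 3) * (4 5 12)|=6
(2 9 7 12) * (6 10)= (2 9 7 12)(6 10)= [0, 1, 9, 3, 4, 5, 10, 12, 8, 7, 6, 11, 2]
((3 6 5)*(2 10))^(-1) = (2 10)(3 5 6)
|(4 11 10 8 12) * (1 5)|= 10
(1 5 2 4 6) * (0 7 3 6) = (0 7 3 6 1 5 2 4) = [7, 5, 4, 6, 0, 2, 1, 3]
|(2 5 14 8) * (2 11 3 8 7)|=|(2 5 14 7)(3 8 11)|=12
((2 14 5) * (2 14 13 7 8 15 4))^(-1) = ((2 13 7 8 15 4)(5 14))^(-1) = (2 4 15 8 7 13)(5 14)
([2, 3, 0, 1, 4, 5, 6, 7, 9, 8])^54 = (9)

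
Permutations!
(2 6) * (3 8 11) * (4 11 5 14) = [0, 1, 6, 8, 11, 14, 2, 7, 5, 9, 10, 3, 12, 13, 4] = (2 6)(3 8 5 14 4 11)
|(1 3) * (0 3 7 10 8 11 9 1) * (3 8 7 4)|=14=|(0 8 11 9 1 4 3)(7 10)|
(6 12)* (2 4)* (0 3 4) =(0 3 4 2)(6 12) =[3, 1, 0, 4, 2, 5, 12, 7, 8, 9, 10, 11, 6]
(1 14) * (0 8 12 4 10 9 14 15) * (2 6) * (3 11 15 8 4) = (0 4 10 9 14 1 8 12 3 11 15)(2 6) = [4, 8, 6, 11, 10, 5, 2, 7, 12, 14, 9, 15, 3, 13, 1, 0]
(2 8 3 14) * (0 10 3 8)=(0 10 3 14 2)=[10, 1, 0, 14, 4, 5, 6, 7, 8, 9, 3, 11, 12, 13, 2]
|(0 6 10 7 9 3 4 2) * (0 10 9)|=|(0 6 9 3 4 2 10 7)|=8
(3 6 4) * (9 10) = (3 6 4)(9 10) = [0, 1, 2, 6, 3, 5, 4, 7, 8, 10, 9]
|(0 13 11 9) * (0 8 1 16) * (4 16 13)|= 15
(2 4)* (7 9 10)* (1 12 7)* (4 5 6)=(1 12 7 9 10)(2 5 6 4)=[0, 12, 5, 3, 2, 6, 4, 9, 8, 10, 1, 11, 7]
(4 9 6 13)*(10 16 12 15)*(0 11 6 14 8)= [11, 1, 2, 3, 9, 5, 13, 7, 0, 14, 16, 6, 15, 4, 8, 10, 12]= (0 11 6 13 4 9 14 8)(10 16 12 15)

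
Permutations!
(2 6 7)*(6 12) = [0, 1, 12, 3, 4, 5, 7, 2, 8, 9, 10, 11, 6] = (2 12 6 7)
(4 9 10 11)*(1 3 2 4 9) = (1 3 2 4)(9 10 11) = [0, 3, 4, 2, 1, 5, 6, 7, 8, 10, 11, 9]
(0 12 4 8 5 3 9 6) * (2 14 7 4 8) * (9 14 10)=(0 12 8 5 3 14 7 4 2 10 9 6)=[12, 1, 10, 14, 2, 3, 0, 4, 5, 6, 9, 11, 8, 13, 7]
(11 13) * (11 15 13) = (13 15) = [0, 1, 2, 3, 4, 5, 6, 7, 8, 9, 10, 11, 12, 15, 14, 13]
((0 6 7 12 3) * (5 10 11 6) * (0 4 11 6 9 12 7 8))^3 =(0 6 5 8 10)(3 9 4 12 11)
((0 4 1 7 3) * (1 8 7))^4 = (0 3 7 8 4) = ((0 4 8 7 3))^4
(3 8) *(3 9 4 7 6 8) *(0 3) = (0 3)(4 7 6 8 9) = [3, 1, 2, 0, 7, 5, 8, 6, 9, 4]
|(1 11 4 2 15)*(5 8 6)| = |(1 11 4 2 15)(5 8 6)| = 15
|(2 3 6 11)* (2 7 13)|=6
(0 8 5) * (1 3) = (0 8 5)(1 3) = [8, 3, 2, 1, 4, 0, 6, 7, 5]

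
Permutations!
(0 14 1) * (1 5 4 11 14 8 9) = (0 8 9 1)(4 11 14 5) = [8, 0, 2, 3, 11, 4, 6, 7, 9, 1, 10, 14, 12, 13, 5]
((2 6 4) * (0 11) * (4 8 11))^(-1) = (0 11 8 6 2 4)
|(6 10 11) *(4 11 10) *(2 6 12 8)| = 6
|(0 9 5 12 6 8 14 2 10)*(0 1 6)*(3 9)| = |(0 3 9 5 12)(1 6 8 14 2 10)| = 30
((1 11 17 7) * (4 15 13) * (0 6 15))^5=(1 11 17 7)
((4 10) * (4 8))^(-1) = (4 8 10) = ((4 10 8))^(-1)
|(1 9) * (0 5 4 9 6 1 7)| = |(0 5 4 9 7)(1 6)| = 10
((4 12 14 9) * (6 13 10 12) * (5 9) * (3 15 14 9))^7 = ((3 15 14 5)(4 6 13 10 12 9))^7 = (3 5 14 15)(4 6 13 10 12 9)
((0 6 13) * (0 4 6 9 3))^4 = ((0 9 3)(4 6 13))^4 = (0 9 3)(4 6 13)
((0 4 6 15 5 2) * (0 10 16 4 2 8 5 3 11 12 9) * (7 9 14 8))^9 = (0 12 16 5 15)(2 14 4 7 3)(6 9 11 10 8)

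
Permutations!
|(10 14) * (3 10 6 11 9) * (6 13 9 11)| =5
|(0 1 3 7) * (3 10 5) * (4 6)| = |(0 1 10 5 3 7)(4 6)| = 6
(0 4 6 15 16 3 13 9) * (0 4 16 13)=(0 16 3)(4 6 15 13 9)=[16, 1, 2, 0, 6, 5, 15, 7, 8, 4, 10, 11, 12, 9, 14, 13, 3]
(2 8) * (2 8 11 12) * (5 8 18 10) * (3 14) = (2 11 12)(3 14)(5 8 18 10) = [0, 1, 11, 14, 4, 8, 6, 7, 18, 9, 5, 12, 2, 13, 3, 15, 16, 17, 10]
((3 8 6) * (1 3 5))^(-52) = (1 6 3 5 8)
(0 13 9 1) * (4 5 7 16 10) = (0 13 9 1)(4 5 7 16 10) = [13, 0, 2, 3, 5, 7, 6, 16, 8, 1, 4, 11, 12, 9, 14, 15, 10]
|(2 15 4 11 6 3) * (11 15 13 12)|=6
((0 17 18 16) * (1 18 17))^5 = ((0 1 18 16))^5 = (0 1 18 16)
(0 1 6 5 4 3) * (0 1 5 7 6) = (0 5 4 3 1)(6 7) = [5, 0, 2, 1, 3, 4, 7, 6]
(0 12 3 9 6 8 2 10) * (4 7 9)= (0 12 3 4 7 9 6 8 2 10)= [12, 1, 10, 4, 7, 5, 8, 9, 2, 6, 0, 11, 3]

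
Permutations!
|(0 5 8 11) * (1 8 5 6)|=5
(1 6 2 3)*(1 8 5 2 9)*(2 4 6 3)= (1 3 8 5 4 6 9)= [0, 3, 2, 8, 6, 4, 9, 7, 5, 1]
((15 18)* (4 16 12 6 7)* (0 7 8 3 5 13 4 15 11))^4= ((0 7 15 18 11)(3 5 13 4 16 12 6 8))^4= (0 11 18 15 7)(3 16)(4 8)(5 12)(6 13)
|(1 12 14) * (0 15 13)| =|(0 15 13)(1 12 14)| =3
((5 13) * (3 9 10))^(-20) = ((3 9 10)(5 13))^(-20) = (13)(3 9 10)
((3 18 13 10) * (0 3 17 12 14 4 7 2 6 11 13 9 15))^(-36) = (0 15 9 18 3)(2 10 4 11 12)(6 17 7 13 14)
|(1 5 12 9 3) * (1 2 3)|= |(1 5 12 9)(2 3)|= 4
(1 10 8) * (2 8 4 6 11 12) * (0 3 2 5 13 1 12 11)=(0 3 2 8 12 5 13 1 10 4 6)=[3, 10, 8, 2, 6, 13, 0, 7, 12, 9, 4, 11, 5, 1]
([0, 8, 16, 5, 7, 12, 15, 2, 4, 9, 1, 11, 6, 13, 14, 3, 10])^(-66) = (1 2 8 16 4 10 7)(3 15 6 12 5)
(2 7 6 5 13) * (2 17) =(2 7 6 5 13 17) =[0, 1, 7, 3, 4, 13, 5, 6, 8, 9, 10, 11, 12, 17, 14, 15, 16, 2]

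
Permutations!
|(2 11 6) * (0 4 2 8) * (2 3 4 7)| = 6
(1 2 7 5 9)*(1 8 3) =(1 2 7 5 9 8 3) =[0, 2, 7, 1, 4, 9, 6, 5, 3, 8]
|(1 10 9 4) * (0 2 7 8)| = |(0 2 7 8)(1 10 9 4)| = 4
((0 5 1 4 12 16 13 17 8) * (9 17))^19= (0 8 17 9 13 16 12 4 1 5)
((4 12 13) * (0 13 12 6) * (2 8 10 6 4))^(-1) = ((0 13 2 8 10 6))^(-1) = (0 6 10 8 2 13)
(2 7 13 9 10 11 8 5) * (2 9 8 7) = (5 9 10 11 7 13 8) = [0, 1, 2, 3, 4, 9, 6, 13, 5, 10, 11, 7, 12, 8]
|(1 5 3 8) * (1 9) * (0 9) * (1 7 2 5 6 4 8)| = |(0 9 7 2 5 3 1 6 4 8)| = 10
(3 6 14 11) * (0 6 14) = (0 6)(3 14 11) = [6, 1, 2, 14, 4, 5, 0, 7, 8, 9, 10, 3, 12, 13, 11]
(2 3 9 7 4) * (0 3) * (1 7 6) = (0 3 9 6 1 7 4 2) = [3, 7, 0, 9, 2, 5, 1, 4, 8, 6]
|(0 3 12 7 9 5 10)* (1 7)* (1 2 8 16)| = |(0 3 12 2 8 16 1 7 9 5 10)| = 11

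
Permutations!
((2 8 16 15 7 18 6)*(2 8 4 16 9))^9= (18)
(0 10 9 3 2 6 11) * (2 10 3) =(0 3 10 9 2 6 11) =[3, 1, 6, 10, 4, 5, 11, 7, 8, 2, 9, 0]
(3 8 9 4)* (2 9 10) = (2 9 4 3 8 10) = [0, 1, 9, 8, 3, 5, 6, 7, 10, 4, 2]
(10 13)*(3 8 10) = (3 8 10 13) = [0, 1, 2, 8, 4, 5, 6, 7, 10, 9, 13, 11, 12, 3]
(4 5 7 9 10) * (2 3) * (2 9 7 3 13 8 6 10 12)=(2 13 8 6 10 4 5 3 9 12)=[0, 1, 13, 9, 5, 3, 10, 7, 6, 12, 4, 11, 2, 8]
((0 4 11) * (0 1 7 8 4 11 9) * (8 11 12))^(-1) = ((0 12 8 4 9)(1 7 11))^(-1) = (0 9 4 8 12)(1 11 7)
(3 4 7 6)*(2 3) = (2 3 4 7 6) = [0, 1, 3, 4, 7, 5, 2, 6]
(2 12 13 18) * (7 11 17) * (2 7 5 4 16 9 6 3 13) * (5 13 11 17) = (2 12)(3 11 5 4 16 9 6)(7 17 13 18) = [0, 1, 12, 11, 16, 4, 3, 17, 8, 6, 10, 5, 2, 18, 14, 15, 9, 13, 7]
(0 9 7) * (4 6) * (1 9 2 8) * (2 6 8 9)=(0 6 4 8 1 2 9 7)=[6, 2, 9, 3, 8, 5, 4, 0, 1, 7]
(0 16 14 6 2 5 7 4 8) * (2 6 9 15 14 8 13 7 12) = (0 16 8)(2 5 12)(4 13 7)(9 15 14) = [16, 1, 5, 3, 13, 12, 6, 4, 0, 15, 10, 11, 2, 7, 9, 14, 8]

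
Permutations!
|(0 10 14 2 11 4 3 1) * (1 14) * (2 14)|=|(14)(0 10 1)(2 11 4 3)|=12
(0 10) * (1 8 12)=(0 10)(1 8 12)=[10, 8, 2, 3, 4, 5, 6, 7, 12, 9, 0, 11, 1]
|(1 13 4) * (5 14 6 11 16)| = 15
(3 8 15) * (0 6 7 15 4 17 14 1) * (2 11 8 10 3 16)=(0 6 7 15 16 2 11 8 4 17 14 1)(3 10)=[6, 0, 11, 10, 17, 5, 7, 15, 4, 9, 3, 8, 12, 13, 1, 16, 2, 14]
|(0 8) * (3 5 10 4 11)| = |(0 8)(3 5 10 4 11)| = 10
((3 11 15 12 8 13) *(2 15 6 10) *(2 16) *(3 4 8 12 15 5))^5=(2 10 11 5 16 6 3)(4 13 8)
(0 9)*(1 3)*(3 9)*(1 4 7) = [3, 9, 2, 4, 7, 5, 6, 1, 8, 0] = (0 3 4 7 1 9)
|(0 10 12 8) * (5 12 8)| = |(0 10 8)(5 12)| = 6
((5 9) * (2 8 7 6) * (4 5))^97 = (2 8 7 6)(4 5 9)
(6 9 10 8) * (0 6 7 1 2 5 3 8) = (0 6 9 10)(1 2 5 3 8 7) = [6, 2, 5, 8, 4, 3, 9, 1, 7, 10, 0]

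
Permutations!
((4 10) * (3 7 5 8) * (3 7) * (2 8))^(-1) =((2 8 7 5)(4 10))^(-1) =(2 5 7 8)(4 10)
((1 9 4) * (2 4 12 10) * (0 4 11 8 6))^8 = ((0 4 1 9 12 10 2 11 8 6))^8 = (0 8 2 12 1)(4 6 11 10 9)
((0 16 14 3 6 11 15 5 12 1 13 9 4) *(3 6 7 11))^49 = (0 15)(1 6)(3 13)(4 11)(5 16)(7 9)(12 14)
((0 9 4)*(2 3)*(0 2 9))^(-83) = ((2 3 9 4))^(-83) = (2 3 9 4)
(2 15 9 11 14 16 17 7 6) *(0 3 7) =[3, 1, 15, 7, 4, 5, 2, 6, 8, 11, 10, 14, 12, 13, 16, 9, 17, 0] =(0 3 7 6 2 15 9 11 14 16 17)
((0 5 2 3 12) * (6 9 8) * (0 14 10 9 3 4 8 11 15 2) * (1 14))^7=(0 5)(1 4 10 6 11 12 2 14 8 9 3 15)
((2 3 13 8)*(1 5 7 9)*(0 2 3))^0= (13)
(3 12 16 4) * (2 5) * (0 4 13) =(0 4 3 12 16 13)(2 5) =[4, 1, 5, 12, 3, 2, 6, 7, 8, 9, 10, 11, 16, 0, 14, 15, 13]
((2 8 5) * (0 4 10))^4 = ((0 4 10)(2 8 5))^4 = (0 4 10)(2 8 5)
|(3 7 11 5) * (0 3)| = 5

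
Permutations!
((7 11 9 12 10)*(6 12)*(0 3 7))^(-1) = ((0 3 7 11 9 6 12 10))^(-1) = (0 10 12 6 9 11 7 3)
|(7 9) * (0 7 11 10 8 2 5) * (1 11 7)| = 14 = |(0 1 11 10 8 2 5)(7 9)|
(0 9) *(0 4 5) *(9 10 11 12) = (0 10 11 12 9 4 5) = [10, 1, 2, 3, 5, 0, 6, 7, 8, 4, 11, 12, 9]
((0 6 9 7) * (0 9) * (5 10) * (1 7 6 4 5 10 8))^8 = ((10)(0 4 5 8 1 7 9 6))^8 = (10)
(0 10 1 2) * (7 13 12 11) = (0 10 1 2)(7 13 12 11) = [10, 2, 0, 3, 4, 5, 6, 13, 8, 9, 1, 7, 11, 12]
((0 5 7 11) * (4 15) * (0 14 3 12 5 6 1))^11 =((0 6 1)(3 12 5 7 11 14)(4 15))^11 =(0 1 6)(3 14 11 7 5 12)(4 15)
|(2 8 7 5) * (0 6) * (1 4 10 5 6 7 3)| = |(0 7 6)(1 4 10 5 2 8 3)| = 21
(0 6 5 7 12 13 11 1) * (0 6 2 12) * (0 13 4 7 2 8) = (0 8)(1 6 5 2 12 4 7 13 11) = [8, 6, 12, 3, 7, 2, 5, 13, 0, 9, 10, 1, 4, 11]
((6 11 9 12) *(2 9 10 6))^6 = ((2 9 12)(6 11 10))^6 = (12)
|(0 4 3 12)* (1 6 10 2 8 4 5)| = 10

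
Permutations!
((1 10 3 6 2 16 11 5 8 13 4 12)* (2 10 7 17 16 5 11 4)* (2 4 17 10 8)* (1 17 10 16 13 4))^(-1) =(1 13 17 12 4 8 6 3 10 16 7)(2 5)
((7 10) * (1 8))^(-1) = (1 8)(7 10) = ((1 8)(7 10))^(-1)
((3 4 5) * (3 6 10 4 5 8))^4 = ((3 5 6 10 4 8))^4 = (3 4 6)(5 8 10)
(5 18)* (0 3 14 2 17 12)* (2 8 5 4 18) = [3, 1, 17, 14, 18, 2, 6, 7, 5, 9, 10, 11, 0, 13, 8, 15, 16, 12, 4] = (0 3 14 8 5 2 17 12)(4 18)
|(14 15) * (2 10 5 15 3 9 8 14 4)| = 20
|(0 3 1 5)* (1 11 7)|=6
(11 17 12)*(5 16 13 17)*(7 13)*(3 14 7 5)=(3 14 7 13 17 12 11)(5 16)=[0, 1, 2, 14, 4, 16, 6, 13, 8, 9, 10, 3, 11, 17, 7, 15, 5, 12]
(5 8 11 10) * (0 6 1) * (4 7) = (0 6 1)(4 7)(5 8 11 10) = [6, 0, 2, 3, 7, 8, 1, 4, 11, 9, 5, 10]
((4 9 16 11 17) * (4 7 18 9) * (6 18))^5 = ((6 18 9 16 11 17 7))^5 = (6 17 16 18 7 11 9)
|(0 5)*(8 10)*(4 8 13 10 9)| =|(0 5)(4 8 9)(10 13)| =6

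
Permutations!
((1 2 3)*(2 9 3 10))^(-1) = (1 3 9)(2 10)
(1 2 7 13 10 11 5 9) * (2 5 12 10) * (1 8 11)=(1 5 9 8 11 12 10)(2 7 13)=[0, 5, 7, 3, 4, 9, 6, 13, 11, 8, 1, 12, 10, 2]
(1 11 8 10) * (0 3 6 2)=(0 3 6 2)(1 11 8 10)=[3, 11, 0, 6, 4, 5, 2, 7, 10, 9, 1, 8]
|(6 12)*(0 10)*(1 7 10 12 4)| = 7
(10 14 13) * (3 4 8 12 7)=[0, 1, 2, 4, 8, 5, 6, 3, 12, 9, 14, 11, 7, 10, 13]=(3 4 8 12 7)(10 14 13)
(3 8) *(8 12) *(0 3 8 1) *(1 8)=(0 3 12 8 1)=[3, 0, 2, 12, 4, 5, 6, 7, 1, 9, 10, 11, 8]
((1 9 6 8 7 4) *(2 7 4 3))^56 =(1 9 6 8 4)(2 3 7)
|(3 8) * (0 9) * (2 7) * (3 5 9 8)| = 4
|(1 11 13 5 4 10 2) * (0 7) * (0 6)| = 21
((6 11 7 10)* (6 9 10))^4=(6 11 7)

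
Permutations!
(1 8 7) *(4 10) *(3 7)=[0, 8, 2, 7, 10, 5, 6, 1, 3, 9, 4]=(1 8 3 7)(4 10)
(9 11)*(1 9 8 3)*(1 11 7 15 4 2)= (1 9 7 15 4 2)(3 11 8)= [0, 9, 1, 11, 2, 5, 6, 15, 3, 7, 10, 8, 12, 13, 14, 4]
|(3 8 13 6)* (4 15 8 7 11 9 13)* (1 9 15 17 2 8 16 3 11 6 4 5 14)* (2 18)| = |(1 9 13 4 17 18 2 8 5 14)(3 7 6 11 15 16)| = 30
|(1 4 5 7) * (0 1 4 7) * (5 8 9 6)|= |(0 1 7 4 8 9 6 5)|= 8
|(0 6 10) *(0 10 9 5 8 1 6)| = 5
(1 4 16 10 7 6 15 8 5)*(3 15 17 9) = (1 4 16 10 7 6 17 9 3 15 8 5) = [0, 4, 2, 15, 16, 1, 17, 6, 5, 3, 7, 11, 12, 13, 14, 8, 10, 9]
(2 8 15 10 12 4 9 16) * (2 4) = (2 8 15 10 12)(4 9 16) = [0, 1, 8, 3, 9, 5, 6, 7, 15, 16, 12, 11, 2, 13, 14, 10, 4]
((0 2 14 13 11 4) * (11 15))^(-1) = (0 4 11 15 13 14 2)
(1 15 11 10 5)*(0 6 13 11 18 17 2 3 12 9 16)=(0 6 13 11 10 5 1 15 18 17 2 3 12 9 16)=[6, 15, 3, 12, 4, 1, 13, 7, 8, 16, 5, 10, 9, 11, 14, 18, 0, 2, 17]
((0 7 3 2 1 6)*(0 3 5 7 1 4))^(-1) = (0 4 2 3 6 1)(5 7)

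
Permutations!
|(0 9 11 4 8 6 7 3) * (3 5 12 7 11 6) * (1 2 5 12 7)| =|(0 9 6 11 4 8 3)(1 2 5 7 12)| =35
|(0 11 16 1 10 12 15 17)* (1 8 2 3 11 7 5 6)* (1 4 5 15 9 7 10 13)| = |(0 10 12 9 7 15 17)(1 13)(2 3 11 16 8)(4 5 6)| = 210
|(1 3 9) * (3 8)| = 4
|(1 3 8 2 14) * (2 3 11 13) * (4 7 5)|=30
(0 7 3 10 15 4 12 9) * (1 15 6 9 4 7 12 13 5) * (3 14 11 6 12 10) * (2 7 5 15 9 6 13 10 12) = (0 12 4 10 2 7 14 11 13 15 5 1 9) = [12, 9, 7, 3, 10, 1, 6, 14, 8, 0, 2, 13, 4, 15, 11, 5]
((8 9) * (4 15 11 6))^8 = (15)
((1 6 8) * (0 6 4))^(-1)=(0 4 1 8 6)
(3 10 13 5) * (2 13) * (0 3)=(0 3 10 2 13 5)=[3, 1, 13, 10, 4, 0, 6, 7, 8, 9, 2, 11, 12, 5]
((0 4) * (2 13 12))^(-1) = (0 4)(2 12 13)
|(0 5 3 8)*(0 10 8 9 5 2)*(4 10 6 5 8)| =|(0 2)(3 9 8 6 5)(4 10)| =10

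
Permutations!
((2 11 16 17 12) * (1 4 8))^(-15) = (17)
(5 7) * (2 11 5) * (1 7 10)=(1 7 2 11 5 10)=[0, 7, 11, 3, 4, 10, 6, 2, 8, 9, 1, 5]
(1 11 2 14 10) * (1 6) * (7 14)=(1 11 2 7 14 10 6)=[0, 11, 7, 3, 4, 5, 1, 14, 8, 9, 6, 2, 12, 13, 10]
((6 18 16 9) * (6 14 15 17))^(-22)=(6 17 15 14 9 16 18)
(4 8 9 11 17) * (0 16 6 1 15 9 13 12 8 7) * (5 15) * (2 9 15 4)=(0 16 6 1 5 4 7)(2 9 11 17)(8 13 12)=[16, 5, 9, 3, 7, 4, 1, 0, 13, 11, 10, 17, 8, 12, 14, 15, 6, 2]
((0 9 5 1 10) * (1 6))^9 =((0 9 5 6 1 10))^9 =(0 6)(1 9)(5 10)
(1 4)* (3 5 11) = (1 4)(3 5 11) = [0, 4, 2, 5, 1, 11, 6, 7, 8, 9, 10, 3]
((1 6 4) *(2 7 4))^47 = (1 2 4 6 7)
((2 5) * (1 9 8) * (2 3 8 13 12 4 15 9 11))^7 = (1 11 2 5 3 8)(4 9 12 15 13)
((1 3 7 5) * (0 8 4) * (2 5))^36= ((0 8 4)(1 3 7 2 5))^36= (8)(1 3 7 2 5)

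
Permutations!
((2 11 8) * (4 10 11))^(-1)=((2 4 10 11 8))^(-1)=(2 8 11 10 4)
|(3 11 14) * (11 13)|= 4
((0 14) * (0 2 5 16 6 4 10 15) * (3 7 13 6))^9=(0 4 7 5)(2 15 6 3)(10 13 16 14)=((0 14 2 5 16 3 7 13 6 4 10 15))^9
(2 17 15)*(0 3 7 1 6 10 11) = (0 3 7 1 6 10 11)(2 17 15) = [3, 6, 17, 7, 4, 5, 10, 1, 8, 9, 11, 0, 12, 13, 14, 2, 16, 15]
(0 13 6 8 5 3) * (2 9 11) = (0 13 6 8 5 3)(2 9 11) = [13, 1, 9, 0, 4, 3, 8, 7, 5, 11, 10, 2, 12, 6]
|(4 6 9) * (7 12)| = 6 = |(4 6 9)(7 12)|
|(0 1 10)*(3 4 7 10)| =6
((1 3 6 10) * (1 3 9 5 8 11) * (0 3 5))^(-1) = (0 9 1 11 8 5 10 6 3)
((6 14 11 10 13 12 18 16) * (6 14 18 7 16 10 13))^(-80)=(6 18 10)(7 13 14)(11 16 12)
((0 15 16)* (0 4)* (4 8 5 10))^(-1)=((0 15 16 8 5 10 4))^(-1)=(0 4 10 5 8 16 15)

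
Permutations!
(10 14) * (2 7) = (2 7)(10 14) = [0, 1, 7, 3, 4, 5, 6, 2, 8, 9, 14, 11, 12, 13, 10]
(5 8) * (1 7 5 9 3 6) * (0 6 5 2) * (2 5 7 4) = (0 6 1 4 2)(3 7 5 8 9) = [6, 4, 0, 7, 2, 8, 1, 5, 9, 3]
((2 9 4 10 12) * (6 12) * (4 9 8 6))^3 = ((2 8 6 12)(4 10))^3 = (2 12 6 8)(4 10)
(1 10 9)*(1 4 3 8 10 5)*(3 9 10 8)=(10)(1 5)(4 9)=[0, 5, 2, 3, 9, 1, 6, 7, 8, 4, 10]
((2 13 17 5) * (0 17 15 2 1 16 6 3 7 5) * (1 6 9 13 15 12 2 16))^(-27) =(0 17)(2 9)(3 7 5 6)(12 16)(13 15)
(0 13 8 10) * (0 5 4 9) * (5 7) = (0 13 8 10 7 5 4 9) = [13, 1, 2, 3, 9, 4, 6, 5, 10, 0, 7, 11, 12, 8]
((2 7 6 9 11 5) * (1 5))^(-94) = (1 6 5 9 2 11 7)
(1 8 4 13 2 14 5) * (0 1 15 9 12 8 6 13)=(0 1 6 13 2 14 5 15 9 12 8 4)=[1, 6, 14, 3, 0, 15, 13, 7, 4, 12, 10, 11, 8, 2, 5, 9]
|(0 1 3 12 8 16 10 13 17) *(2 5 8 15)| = |(0 1 3 12 15 2 5 8 16 10 13 17)| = 12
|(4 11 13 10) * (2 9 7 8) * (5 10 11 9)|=14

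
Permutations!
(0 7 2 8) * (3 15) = (0 7 2 8)(3 15) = [7, 1, 8, 15, 4, 5, 6, 2, 0, 9, 10, 11, 12, 13, 14, 3]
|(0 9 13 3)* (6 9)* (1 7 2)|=15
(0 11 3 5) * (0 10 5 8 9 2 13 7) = [11, 1, 13, 8, 4, 10, 6, 0, 9, 2, 5, 3, 12, 7] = (0 11 3 8 9 2 13 7)(5 10)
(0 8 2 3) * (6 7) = (0 8 2 3)(6 7) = [8, 1, 3, 0, 4, 5, 7, 6, 2]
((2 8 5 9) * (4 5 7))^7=(2 8 7 4 5 9)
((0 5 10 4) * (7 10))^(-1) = (0 4 10 7 5) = ((0 5 7 10 4))^(-1)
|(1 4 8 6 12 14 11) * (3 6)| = |(1 4 8 3 6 12 14 11)| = 8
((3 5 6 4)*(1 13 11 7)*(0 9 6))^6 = ((0 9 6 4 3 5)(1 13 11 7))^6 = (1 11)(7 13)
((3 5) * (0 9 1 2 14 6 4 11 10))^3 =((0 9 1 2 14 6 4 11 10)(3 5))^3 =(0 2 4)(1 6 10)(3 5)(9 14 11)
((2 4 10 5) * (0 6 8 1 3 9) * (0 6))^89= (1 8 6 9 3)(2 4 10 5)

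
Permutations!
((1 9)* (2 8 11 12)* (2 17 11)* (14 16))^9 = (17)(1 9)(2 8)(14 16)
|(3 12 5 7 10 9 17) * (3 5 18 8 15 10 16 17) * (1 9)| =|(1 9 3 12 18 8 15 10)(5 7 16 17)| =8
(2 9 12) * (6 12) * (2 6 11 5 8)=(2 9 11 5 8)(6 12)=[0, 1, 9, 3, 4, 8, 12, 7, 2, 11, 10, 5, 6]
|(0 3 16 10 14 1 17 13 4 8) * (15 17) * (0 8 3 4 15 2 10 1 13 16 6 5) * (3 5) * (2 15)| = |(0 4 5)(1 15 17 16)(2 10 14 13)(3 6)| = 12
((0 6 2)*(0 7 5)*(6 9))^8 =(0 6 7)(2 5 9)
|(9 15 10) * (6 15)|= |(6 15 10 9)|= 4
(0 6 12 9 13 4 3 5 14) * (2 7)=(0 6 12 9 13 4 3 5 14)(2 7)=[6, 1, 7, 5, 3, 14, 12, 2, 8, 13, 10, 11, 9, 4, 0]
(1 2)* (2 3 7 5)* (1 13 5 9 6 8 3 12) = (1 12)(2 13 5)(3 7 9 6 8) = [0, 12, 13, 7, 4, 2, 8, 9, 3, 6, 10, 11, 1, 5]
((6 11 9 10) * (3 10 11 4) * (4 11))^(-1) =(3 4 9 11 6 10) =((3 10 6 11 9 4))^(-1)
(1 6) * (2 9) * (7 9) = (1 6)(2 7 9) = [0, 6, 7, 3, 4, 5, 1, 9, 8, 2]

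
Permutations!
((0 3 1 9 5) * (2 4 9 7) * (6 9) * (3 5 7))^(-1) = (0 5)(1 3)(2 7 9 6 4)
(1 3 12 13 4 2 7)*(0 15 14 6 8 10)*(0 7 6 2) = (0 15 14 2 6 8 10 7 1 3 12 13 4) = [15, 3, 6, 12, 0, 5, 8, 1, 10, 9, 7, 11, 13, 4, 2, 14]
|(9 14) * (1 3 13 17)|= 4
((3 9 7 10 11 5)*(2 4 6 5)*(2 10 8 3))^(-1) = (2 5 6 4)(3 8 7 9)(10 11)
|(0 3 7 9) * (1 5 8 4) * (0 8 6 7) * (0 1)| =|(0 3 1 5 6 7 9 8 4)| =9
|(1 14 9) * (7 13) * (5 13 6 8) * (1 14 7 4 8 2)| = 4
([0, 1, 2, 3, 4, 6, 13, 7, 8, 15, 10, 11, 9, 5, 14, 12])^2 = (5 13 6)(9 12 15)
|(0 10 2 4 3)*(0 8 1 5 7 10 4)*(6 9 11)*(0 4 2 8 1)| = 9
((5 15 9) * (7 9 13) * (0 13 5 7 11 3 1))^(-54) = (15)(0 13 11 3 1)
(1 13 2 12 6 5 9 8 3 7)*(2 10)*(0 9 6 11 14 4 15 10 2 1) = (0 9 8 3 7)(1 13 2 12 11 14 4 15 10)(5 6) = [9, 13, 12, 7, 15, 6, 5, 0, 3, 8, 1, 14, 11, 2, 4, 10]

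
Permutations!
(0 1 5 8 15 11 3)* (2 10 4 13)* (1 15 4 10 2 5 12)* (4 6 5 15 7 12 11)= (0 7 12 1 11 3)(4 13 15)(5 8 6)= [7, 11, 2, 0, 13, 8, 5, 12, 6, 9, 10, 3, 1, 15, 14, 4]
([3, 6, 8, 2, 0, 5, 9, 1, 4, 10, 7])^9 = (0 4 8 2 3)(1 7 10 9 6)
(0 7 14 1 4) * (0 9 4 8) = (0 7 14 1 8)(4 9) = [7, 8, 2, 3, 9, 5, 6, 14, 0, 4, 10, 11, 12, 13, 1]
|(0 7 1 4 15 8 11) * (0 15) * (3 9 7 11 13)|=|(0 11 15 8 13 3 9 7 1 4)|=10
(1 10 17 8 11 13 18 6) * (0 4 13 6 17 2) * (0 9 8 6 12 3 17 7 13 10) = (0 4 10 2 9 8 11 12 3 17 6 1)(7 13 18) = [4, 0, 9, 17, 10, 5, 1, 13, 11, 8, 2, 12, 3, 18, 14, 15, 16, 6, 7]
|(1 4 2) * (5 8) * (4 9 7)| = 10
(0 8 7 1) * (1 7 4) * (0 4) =[8, 4, 2, 3, 1, 5, 6, 7, 0] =(0 8)(1 4)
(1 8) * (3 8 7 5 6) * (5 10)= (1 7 10 5 6 3 8)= [0, 7, 2, 8, 4, 6, 3, 10, 1, 9, 5]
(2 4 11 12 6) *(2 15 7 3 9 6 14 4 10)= (2 10)(3 9 6 15 7)(4 11 12 14)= [0, 1, 10, 9, 11, 5, 15, 3, 8, 6, 2, 12, 14, 13, 4, 7]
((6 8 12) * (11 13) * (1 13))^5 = (1 11 13)(6 12 8) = ((1 13 11)(6 8 12))^5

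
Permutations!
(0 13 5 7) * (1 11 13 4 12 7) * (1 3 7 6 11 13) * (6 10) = [4, 13, 2, 7, 12, 3, 11, 0, 8, 9, 6, 1, 10, 5] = (0 4 12 10 6 11 1 13 5 3 7)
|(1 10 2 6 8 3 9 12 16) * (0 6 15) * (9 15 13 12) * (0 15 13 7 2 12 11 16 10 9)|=18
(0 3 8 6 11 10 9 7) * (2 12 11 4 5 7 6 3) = (0 2 12 11 10 9 6 4 5 7)(3 8) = [2, 1, 12, 8, 5, 7, 4, 0, 3, 6, 9, 10, 11]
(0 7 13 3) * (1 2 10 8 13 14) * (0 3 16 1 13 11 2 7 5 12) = (0 5 12)(1 7 14 13 16)(2 10 8 11) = [5, 7, 10, 3, 4, 12, 6, 14, 11, 9, 8, 2, 0, 16, 13, 15, 1]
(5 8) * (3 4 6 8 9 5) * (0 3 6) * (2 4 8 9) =(0 3 8 6 9 5 2 4) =[3, 1, 4, 8, 0, 2, 9, 7, 6, 5]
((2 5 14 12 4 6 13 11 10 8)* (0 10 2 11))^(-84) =(0 2 4 10 5 6 8 14 13 11 12)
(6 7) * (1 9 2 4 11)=(1 9 2 4 11)(6 7)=[0, 9, 4, 3, 11, 5, 7, 6, 8, 2, 10, 1]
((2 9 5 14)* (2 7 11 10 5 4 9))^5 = (14)(4 9)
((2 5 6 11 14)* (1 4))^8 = (2 11 5 14 6)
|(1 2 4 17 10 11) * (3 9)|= |(1 2 4 17 10 11)(3 9)|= 6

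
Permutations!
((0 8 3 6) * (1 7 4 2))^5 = (0 8 3 6)(1 7 4 2) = ((0 8 3 6)(1 7 4 2))^5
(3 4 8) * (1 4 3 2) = (1 4 8 2) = [0, 4, 1, 3, 8, 5, 6, 7, 2]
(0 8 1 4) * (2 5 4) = [8, 2, 5, 3, 0, 4, 6, 7, 1] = (0 8 1 2 5 4)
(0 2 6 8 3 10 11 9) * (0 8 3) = (0 2 6 3 10 11 9 8) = [2, 1, 6, 10, 4, 5, 3, 7, 0, 8, 11, 9]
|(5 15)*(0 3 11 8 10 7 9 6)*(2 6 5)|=|(0 3 11 8 10 7 9 5 15 2 6)|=11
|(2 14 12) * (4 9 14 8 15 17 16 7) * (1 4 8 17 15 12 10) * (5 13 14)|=42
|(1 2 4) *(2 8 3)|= 5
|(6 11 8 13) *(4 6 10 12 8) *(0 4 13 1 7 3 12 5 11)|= 60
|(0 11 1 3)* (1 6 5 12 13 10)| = |(0 11 6 5 12 13 10 1 3)| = 9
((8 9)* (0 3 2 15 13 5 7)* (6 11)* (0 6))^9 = ((0 3 2 15 13 5 7 6 11)(8 9))^9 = (15)(8 9)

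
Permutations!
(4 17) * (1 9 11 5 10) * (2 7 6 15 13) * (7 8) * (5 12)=(1 9 11 12 5 10)(2 8 7 6 15 13)(4 17)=[0, 9, 8, 3, 17, 10, 15, 6, 7, 11, 1, 12, 5, 2, 14, 13, 16, 4]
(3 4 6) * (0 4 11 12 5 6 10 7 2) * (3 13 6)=[4, 1, 0, 11, 10, 3, 13, 2, 8, 9, 7, 12, 5, 6]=(0 4 10 7 2)(3 11 12 5)(6 13)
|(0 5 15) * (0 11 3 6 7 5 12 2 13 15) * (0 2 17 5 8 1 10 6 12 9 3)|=10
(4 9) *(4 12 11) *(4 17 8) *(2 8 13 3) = (2 8 4 9 12 11 17 13 3) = [0, 1, 8, 2, 9, 5, 6, 7, 4, 12, 10, 17, 11, 3, 14, 15, 16, 13]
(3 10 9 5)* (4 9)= [0, 1, 2, 10, 9, 3, 6, 7, 8, 5, 4]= (3 10 4 9 5)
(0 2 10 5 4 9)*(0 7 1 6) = (0 2 10 5 4 9 7 1 6) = [2, 6, 10, 3, 9, 4, 0, 1, 8, 7, 5]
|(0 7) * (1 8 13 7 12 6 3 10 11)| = 10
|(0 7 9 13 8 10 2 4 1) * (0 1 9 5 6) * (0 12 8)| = 11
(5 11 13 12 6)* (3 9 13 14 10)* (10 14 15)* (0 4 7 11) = (0 4 7 11 15 10 3 9 13 12 6 5) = [4, 1, 2, 9, 7, 0, 5, 11, 8, 13, 3, 15, 6, 12, 14, 10]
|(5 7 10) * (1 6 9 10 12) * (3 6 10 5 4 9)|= 14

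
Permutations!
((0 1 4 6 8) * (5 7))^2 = ((0 1 4 6 8)(5 7))^2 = (0 4 8 1 6)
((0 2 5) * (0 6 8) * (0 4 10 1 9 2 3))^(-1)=((0 3)(1 9 2 5 6 8 4 10))^(-1)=(0 3)(1 10 4 8 6 5 2 9)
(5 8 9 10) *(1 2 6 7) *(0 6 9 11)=(0 6 7 1 2 9 10 5 8 11)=[6, 2, 9, 3, 4, 8, 7, 1, 11, 10, 5, 0]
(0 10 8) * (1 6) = (0 10 8)(1 6) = [10, 6, 2, 3, 4, 5, 1, 7, 0, 9, 8]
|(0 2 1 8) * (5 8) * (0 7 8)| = |(0 2 1 5)(7 8)| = 4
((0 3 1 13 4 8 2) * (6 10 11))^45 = (0 13 2 1 8 3 4)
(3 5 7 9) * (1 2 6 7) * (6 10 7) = (1 2 10 7 9 3 5) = [0, 2, 10, 5, 4, 1, 6, 9, 8, 3, 7]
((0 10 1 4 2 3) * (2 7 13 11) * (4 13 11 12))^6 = (0 7 1 2 12)(3 4 10 11 13)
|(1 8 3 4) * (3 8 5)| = 4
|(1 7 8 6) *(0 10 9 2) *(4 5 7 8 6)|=12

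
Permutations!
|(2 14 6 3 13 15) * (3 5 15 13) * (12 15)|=6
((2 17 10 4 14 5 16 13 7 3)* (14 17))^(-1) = ((2 14 5 16 13 7 3)(4 17 10))^(-1) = (2 3 7 13 16 5 14)(4 10 17)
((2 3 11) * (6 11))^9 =(2 3 6 11)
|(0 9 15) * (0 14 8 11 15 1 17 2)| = 20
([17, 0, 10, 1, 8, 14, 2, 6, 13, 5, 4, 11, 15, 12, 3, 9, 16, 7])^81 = (0 17 7 6 2 10 4 8 13 12 15 9 5 14 3 1)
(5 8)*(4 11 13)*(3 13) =[0, 1, 2, 13, 11, 8, 6, 7, 5, 9, 10, 3, 12, 4] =(3 13 4 11)(5 8)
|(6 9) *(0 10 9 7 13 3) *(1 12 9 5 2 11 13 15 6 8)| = 84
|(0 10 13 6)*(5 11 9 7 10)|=8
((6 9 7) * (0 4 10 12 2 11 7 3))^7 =(0 6 2 4 9 11 10 3 7 12)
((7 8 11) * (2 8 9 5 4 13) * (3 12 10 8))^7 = (2 9 10 13 7 12 4 11 3 5 8)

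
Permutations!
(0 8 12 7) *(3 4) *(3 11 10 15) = (0 8 12 7)(3 4 11 10 15) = [8, 1, 2, 4, 11, 5, 6, 0, 12, 9, 15, 10, 7, 13, 14, 3]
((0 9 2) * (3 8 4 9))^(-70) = (0 8 9)(2 3 4)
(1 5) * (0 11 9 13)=[11, 5, 2, 3, 4, 1, 6, 7, 8, 13, 10, 9, 12, 0]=(0 11 9 13)(1 5)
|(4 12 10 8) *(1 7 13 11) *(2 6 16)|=|(1 7 13 11)(2 6 16)(4 12 10 8)|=12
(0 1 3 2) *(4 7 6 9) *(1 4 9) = (9)(0 4 7 6 1 3 2) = [4, 3, 0, 2, 7, 5, 1, 6, 8, 9]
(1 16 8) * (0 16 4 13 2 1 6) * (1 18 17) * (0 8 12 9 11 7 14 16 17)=(0 17 1 4 13 2 18)(6 8)(7 14 16 12 9 11)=[17, 4, 18, 3, 13, 5, 8, 14, 6, 11, 10, 7, 9, 2, 16, 15, 12, 1, 0]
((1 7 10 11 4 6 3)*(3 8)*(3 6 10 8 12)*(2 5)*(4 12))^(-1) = (1 3 12 11 10 4 6 8 7)(2 5)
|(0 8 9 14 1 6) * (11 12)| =|(0 8 9 14 1 6)(11 12)| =6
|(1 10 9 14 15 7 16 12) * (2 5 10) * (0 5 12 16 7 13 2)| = |(16)(0 5 10 9 14 15 13 2 12 1)| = 10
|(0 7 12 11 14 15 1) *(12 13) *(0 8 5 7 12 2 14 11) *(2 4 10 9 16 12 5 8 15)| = |(0 5 7 13 4 10 9 16 12)(1 15)(2 14)| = 18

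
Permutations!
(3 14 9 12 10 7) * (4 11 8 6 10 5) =(3 14 9 12 5 4 11 8 6 10 7) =[0, 1, 2, 14, 11, 4, 10, 3, 6, 12, 7, 8, 5, 13, 9]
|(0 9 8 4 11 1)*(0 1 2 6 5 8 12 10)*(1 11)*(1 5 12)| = 24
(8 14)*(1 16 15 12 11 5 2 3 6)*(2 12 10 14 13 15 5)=(1 16 5 12 11 2 3 6)(8 13 15 10 14)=[0, 16, 3, 6, 4, 12, 1, 7, 13, 9, 14, 2, 11, 15, 8, 10, 5]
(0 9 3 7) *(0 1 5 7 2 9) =(1 5 7)(2 9 3) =[0, 5, 9, 2, 4, 7, 6, 1, 8, 3]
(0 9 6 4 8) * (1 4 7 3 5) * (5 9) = (0 5 1 4 8)(3 9 6 7) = [5, 4, 2, 9, 8, 1, 7, 3, 0, 6]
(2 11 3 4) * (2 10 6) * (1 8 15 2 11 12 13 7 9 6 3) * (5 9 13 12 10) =(1 8 15 2 10 3 4 5 9 6 11)(7 13) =[0, 8, 10, 4, 5, 9, 11, 13, 15, 6, 3, 1, 12, 7, 14, 2]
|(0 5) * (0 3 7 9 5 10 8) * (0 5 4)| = |(0 10 8 5 3 7 9 4)| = 8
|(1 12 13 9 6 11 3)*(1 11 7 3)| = 8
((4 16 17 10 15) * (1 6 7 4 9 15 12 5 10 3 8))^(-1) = (1 8 3 17 16 4 7 6)(5 12 10)(9 15)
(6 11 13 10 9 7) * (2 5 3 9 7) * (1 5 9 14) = (1 5 3 14)(2 9)(6 11 13 10 7) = [0, 5, 9, 14, 4, 3, 11, 6, 8, 2, 7, 13, 12, 10, 1]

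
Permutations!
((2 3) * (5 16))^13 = (2 3)(5 16)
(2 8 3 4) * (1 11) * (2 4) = [0, 11, 8, 2, 4, 5, 6, 7, 3, 9, 10, 1] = (1 11)(2 8 3)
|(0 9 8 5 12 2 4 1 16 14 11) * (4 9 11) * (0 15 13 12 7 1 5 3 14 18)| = 16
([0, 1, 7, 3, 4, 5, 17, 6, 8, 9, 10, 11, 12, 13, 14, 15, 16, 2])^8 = [0, 1, 2, 3, 4, 5, 6, 7, 8, 9, 10, 11, 12, 13, 14, 15, 16, 17]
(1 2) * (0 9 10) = (0 9 10)(1 2) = [9, 2, 1, 3, 4, 5, 6, 7, 8, 10, 0]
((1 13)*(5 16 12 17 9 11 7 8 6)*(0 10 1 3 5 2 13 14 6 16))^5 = (0 2 10 13 1 3 14 5 6)(7 9 12 8 11 17 16)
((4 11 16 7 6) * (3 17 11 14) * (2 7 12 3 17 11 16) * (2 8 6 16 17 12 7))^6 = ((17)(3 11 8 6 4 14 12)(7 16))^6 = (17)(3 12 14 4 6 8 11)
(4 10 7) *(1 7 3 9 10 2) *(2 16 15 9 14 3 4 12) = (1 7 12 2)(3 14)(4 16 15 9 10) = [0, 7, 1, 14, 16, 5, 6, 12, 8, 10, 4, 11, 2, 13, 3, 9, 15]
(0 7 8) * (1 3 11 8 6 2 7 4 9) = (0 4 9 1 3 11 8)(2 7 6) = [4, 3, 7, 11, 9, 5, 2, 6, 0, 1, 10, 8]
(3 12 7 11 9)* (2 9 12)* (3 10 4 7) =(2 9 10 4 7 11 12 3) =[0, 1, 9, 2, 7, 5, 6, 11, 8, 10, 4, 12, 3]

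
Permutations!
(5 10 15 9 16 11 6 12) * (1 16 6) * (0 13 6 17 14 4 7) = (0 13 6 12 5 10 15 9 17 14 4 7)(1 16 11) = [13, 16, 2, 3, 7, 10, 12, 0, 8, 17, 15, 1, 5, 6, 4, 9, 11, 14]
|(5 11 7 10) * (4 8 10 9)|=|(4 8 10 5 11 7 9)|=7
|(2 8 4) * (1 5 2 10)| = 6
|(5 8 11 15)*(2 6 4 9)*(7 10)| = 4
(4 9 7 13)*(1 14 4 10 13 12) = (1 14 4 9 7 12)(10 13) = [0, 14, 2, 3, 9, 5, 6, 12, 8, 7, 13, 11, 1, 10, 4]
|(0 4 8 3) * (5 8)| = 5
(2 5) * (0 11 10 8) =[11, 1, 5, 3, 4, 2, 6, 7, 0, 9, 8, 10] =(0 11 10 8)(2 5)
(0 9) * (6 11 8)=(0 9)(6 11 8)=[9, 1, 2, 3, 4, 5, 11, 7, 6, 0, 10, 8]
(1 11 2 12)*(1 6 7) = (1 11 2 12 6 7) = [0, 11, 12, 3, 4, 5, 7, 1, 8, 9, 10, 2, 6]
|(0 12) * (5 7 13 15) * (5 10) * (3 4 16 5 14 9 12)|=|(0 3 4 16 5 7 13 15 10 14 9 12)|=12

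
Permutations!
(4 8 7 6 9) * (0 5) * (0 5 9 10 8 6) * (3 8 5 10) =(0 9 4 6 3 8 7)(5 10) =[9, 1, 2, 8, 6, 10, 3, 0, 7, 4, 5]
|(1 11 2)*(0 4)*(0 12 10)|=12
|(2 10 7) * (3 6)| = 6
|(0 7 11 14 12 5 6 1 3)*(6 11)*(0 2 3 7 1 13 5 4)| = 10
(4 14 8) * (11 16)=[0, 1, 2, 3, 14, 5, 6, 7, 4, 9, 10, 16, 12, 13, 8, 15, 11]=(4 14 8)(11 16)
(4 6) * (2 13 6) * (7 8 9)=(2 13 6 4)(7 8 9)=[0, 1, 13, 3, 2, 5, 4, 8, 9, 7, 10, 11, 12, 6]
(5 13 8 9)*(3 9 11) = (3 9 5 13 8 11) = [0, 1, 2, 9, 4, 13, 6, 7, 11, 5, 10, 3, 12, 8]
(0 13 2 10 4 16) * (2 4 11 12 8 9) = (0 13 4 16)(2 10 11 12 8 9) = [13, 1, 10, 3, 16, 5, 6, 7, 9, 2, 11, 12, 8, 4, 14, 15, 0]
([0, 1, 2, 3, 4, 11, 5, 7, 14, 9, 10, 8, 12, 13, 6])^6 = (5 11 8 14 6)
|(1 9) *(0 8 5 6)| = 4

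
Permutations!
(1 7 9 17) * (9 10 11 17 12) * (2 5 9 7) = [0, 2, 5, 3, 4, 9, 6, 10, 8, 12, 11, 17, 7, 13, 14, 15, 16, 1] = (1 2 5 9 12 7 10 11 17)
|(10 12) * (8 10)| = 3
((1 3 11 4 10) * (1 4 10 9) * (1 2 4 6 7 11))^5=(1 3)(2 9 4)(6 7 11 10)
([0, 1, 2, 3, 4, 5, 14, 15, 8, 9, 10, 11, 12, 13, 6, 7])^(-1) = (6 14)(7 15)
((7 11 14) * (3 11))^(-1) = ((3 11 14 7))^(-1) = (3 7 14 11)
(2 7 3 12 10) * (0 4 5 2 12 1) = (0 4 5 2 7 3 1)(10 12) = [4, 0, 7, 1, 5, 2, 6, 3, 8, 9, 12, 11, 10]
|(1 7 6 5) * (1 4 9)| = |(1 7 6 5 4 9)| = 6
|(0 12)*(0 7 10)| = |(0 12 7 10)| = 4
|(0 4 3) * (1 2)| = |(0 4 3)(1 2)| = 6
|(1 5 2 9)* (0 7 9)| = 6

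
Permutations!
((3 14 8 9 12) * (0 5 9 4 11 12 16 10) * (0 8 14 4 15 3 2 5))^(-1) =((2 5 9 16 10 8 15 3 4 11 12))^(-1) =(2 12 11 4 3 15 8 10 16 9 5)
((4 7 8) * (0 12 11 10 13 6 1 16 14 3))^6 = ((0 12 11 10 13 6 1 16 14 3)(4 7 8))^6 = (0 1 11 14 13)(3 6 12 16 10)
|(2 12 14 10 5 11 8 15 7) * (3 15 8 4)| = 10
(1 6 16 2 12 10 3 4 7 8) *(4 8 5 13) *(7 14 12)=(1 6 16 2 7 5 13 4 14 12 10 3 8)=[0, 6, 7, 8, 14, 13, 16, 5, 1, 9, 3, 11, 10, 4, 12, 15, 2]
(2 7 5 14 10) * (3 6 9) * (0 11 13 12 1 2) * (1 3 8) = (0 11 13 12 3 6 9 8 1 2 7 5 14 10) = [11, 2, 7, 6, 4, 14, 9, 5, 1, 8, 0, 13, 3, 12, 10]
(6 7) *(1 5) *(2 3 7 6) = (1 5)(2 3 7) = [0, 5, 3, 7, 4, 1, 6, 2]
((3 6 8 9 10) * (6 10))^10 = ((3 10)(6 8 9))^10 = (10)(6 8 9)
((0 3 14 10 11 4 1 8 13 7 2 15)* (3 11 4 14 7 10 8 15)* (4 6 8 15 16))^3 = (16)(0 15 14 11)(6 10 13 8)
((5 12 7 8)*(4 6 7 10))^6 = (4 10 12 5 8 7 6)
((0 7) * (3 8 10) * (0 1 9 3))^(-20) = ((0 7 1 9 3 8 10))^(-20) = (0 7 1 9 3 8 10)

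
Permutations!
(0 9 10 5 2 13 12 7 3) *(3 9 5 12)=(0 5 2 13 3)(7 9 10 12)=[5, 1, 13, 0, 4, 2, 6, 9, 8, 10, 12, 11, 7, 3]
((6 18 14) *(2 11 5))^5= ((2 11 5)(6 18 14))^5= (2 5 11)(6 14 18)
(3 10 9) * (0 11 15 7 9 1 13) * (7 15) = (15)(0 11 7 9 3 10 1 13) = [11, 13, 2, 10, 4, 5, 6, 9, 8, 3, 1, 7, 12, 0, 14, 15]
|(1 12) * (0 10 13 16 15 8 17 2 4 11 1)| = 12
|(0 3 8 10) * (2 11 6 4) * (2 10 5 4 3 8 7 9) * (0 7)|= 11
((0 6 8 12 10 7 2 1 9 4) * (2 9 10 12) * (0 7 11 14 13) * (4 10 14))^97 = (0 13 14 1 2 8 6)(4 9 11 7 10)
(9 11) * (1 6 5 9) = (1 6 5 9 11) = [0, 6, 2, 3, 4, 9, 5, 7, 8, 11, 10, 1]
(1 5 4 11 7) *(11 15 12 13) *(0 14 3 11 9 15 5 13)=(0 14 3 11 7 1 13 9 15 12)(4 5)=[14, 13, 2, 11, 5, 4, 6, 1, 8, 15, 10, 7, 0, 9, 3, 12]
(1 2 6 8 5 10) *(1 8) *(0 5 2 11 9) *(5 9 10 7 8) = (0 9)(1 11 10 5 7 8 2 6) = [9, 11, 6, 3, 4, 7, 1, 8, 2, 0, 5, 10]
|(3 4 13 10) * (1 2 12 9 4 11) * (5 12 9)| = 8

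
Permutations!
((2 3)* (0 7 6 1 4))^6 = (0 7 6 1 4)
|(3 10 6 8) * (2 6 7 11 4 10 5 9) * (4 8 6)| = |(2 4 10 7 11 8 3 5 9)| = 9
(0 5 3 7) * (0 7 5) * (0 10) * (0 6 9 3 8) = [10, 1, 2, 5, 4, 8, 9, 7, 0, 3, 6] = (0 10 6 9 3 5 8)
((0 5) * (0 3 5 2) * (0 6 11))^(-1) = (0 11 6 2)(3 5) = ((0 2 6 11)(3 5))^(-1)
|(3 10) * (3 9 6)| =4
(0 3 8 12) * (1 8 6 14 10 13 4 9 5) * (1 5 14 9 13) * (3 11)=[11, 8, 2, 6, 13, 5, 9, 7, 12, 14, 1, 3, 0, 4, 10]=(0 11 3 6 9 14 10 1 8 12)(4 13)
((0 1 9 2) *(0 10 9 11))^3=(11)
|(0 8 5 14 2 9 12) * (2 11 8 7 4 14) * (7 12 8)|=|(0 12)(2 9 8 5)(4 14 11 7)|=4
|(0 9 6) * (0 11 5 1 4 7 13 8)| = |(0 9 6 11 5 1 4 7 13 8)| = 10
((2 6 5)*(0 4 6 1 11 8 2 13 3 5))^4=(0 4 6)(3 5 13)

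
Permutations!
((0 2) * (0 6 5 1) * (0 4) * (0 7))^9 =((0 2 6 5 1 4 7))^9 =(0 6 1 7 2 5 4)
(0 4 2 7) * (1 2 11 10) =[4, 2, 7, 3, 11, 5, 6, 0, 8, 9, 1, 10] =(0 4 11 10 1 2 7)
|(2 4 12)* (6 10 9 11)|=|(2 4 12)(6 10 9 11)|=12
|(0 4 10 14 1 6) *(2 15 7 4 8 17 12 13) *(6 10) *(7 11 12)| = |(0 8 17 7 4 6)(1 10 14)(2 15 11 12 13)| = 30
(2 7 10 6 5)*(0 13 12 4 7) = (0 13 12 4 7 10 6 5 2) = [13, 1, 0, 3, 7, 2, 5, 10, 8, 9, 6, 11, 4, 12]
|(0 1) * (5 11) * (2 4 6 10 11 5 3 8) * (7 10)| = 8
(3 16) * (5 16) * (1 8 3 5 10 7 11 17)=(1 8 3 10 7 11 17)(5 16)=[0, 8, 2, 10, 4, 16, 6, 11, 3, 9, 7, 17, 12, 13, 14, 15, 5, 1]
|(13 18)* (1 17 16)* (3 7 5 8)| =|(1 17 16)(3 7 5 8)(13 18)| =12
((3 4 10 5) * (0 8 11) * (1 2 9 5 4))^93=(11)(1 5 2 3 9)(4 10)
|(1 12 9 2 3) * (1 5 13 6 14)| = 9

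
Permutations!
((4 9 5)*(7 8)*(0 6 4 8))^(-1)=((0 6 4 9 5 8 7))^(-1)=(0 7 8 5 9 4 6)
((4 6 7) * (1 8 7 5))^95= (1 5 6 4 7 8)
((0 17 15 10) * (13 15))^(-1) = ((0 17 13 15 10))^(-1) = (0 10 15 13 17)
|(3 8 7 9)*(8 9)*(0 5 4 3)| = |(0 5 4 3 9)(7 8)| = 10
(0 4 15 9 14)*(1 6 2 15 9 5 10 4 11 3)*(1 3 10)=(0 11 10 4 9 14)(1 6 2 15 5)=[11, 6, 15, 3, 9, 1, 2, 7, 8, 14, 4, 10, 12, 13, 0, 5]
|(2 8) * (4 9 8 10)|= |(2 10 4 9 8)|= 5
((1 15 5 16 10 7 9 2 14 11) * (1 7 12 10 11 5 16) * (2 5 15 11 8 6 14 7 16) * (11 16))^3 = (1 6 2 5 8 15 9 16 14 7)(10 12) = ((1 16 8 6 14 15 2 7 9 5)(10 12))^3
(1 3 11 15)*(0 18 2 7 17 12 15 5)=(0 18 2 7 17 12 15 1 3 11 5)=[18, 3, 7, 11, 4, 0, 6, 17, 8, 9, 10, 5, 15, 13, 14, 1, 16, 12, 2]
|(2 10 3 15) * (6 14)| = |(2 10 3 15)(6 14)| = 4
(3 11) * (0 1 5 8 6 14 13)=[1, 5, 2, 11, 4, 8, 14, 7, 6, 9, 10, 3, 12, 0, 13]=(0 1 5 8 6 14 13)(3 11)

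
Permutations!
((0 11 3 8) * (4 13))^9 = (0 11 3 8)(4 13)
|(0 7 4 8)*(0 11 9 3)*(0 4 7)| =5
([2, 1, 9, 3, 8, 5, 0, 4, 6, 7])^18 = (0 4 2 8 9 6 7)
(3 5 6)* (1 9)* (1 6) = (1 9 6 3 5) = [0, 9, 2, 5, 4, 1, 3, 7, 8, 6]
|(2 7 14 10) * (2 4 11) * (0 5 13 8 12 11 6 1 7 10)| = 13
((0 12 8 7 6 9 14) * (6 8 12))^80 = (14)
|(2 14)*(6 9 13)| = 6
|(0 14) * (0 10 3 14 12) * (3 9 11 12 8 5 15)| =|(0 8 5 15 3 14 10 9 11 12)| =10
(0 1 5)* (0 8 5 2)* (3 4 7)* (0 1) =(1 2)(3 4 7)(5 8) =[0, 2, 1, 4, 7, 8, 6, 3, 5]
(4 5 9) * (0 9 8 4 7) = (0 9 7)(4 5 8) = [9, 1, 2, 3, 5, 8, 6, 0, 4, 7]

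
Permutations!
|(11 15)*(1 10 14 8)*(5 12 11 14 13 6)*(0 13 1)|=18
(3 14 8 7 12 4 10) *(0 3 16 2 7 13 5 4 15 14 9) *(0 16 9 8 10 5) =(0 3 8 13)(2 7 12 15 14 10 9 16)(4 5) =[3, 1, 7, 8, 5, 4, 6, 12, 13, 16, 9, 11, 15, 0, 10, 14, 2]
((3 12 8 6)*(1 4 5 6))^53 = (1 3 4 12 5 8 6)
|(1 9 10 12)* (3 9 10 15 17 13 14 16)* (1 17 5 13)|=28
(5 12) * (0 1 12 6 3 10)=(0 1 12 5 6 3 10)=[1, 12, 2, 10, 4, 6, 3, 7, 8, 9, 0, 11, 5]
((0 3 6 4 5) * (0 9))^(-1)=((0 3 6 4 5 9))^(-1)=(0 9 5 4 6 3)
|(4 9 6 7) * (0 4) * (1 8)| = 10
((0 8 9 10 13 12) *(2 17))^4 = ((0 8 9 10 13 12)(2 17))^4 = (17)(0 13 9)(8 12 10)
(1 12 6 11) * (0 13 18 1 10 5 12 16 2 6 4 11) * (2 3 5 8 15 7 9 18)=(0 13 2 6)(1 16 3 5 12 4 11 10 8 15 7 9 18)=[13, 16, 6, 5, 11, 12, 0, 9, 15, 18, 8, 10, 4, 2, 14, 7, 3, 17, 1]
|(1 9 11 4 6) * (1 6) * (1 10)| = 5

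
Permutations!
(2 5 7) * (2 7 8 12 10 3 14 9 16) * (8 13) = (2 5 13 8 12 10 3 14 9 16) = [0, 1, 5, 14, 4, 13, 6, 7, 12, 16, 3, 11, 10, 8, 9, 15, 2]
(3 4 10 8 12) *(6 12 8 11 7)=(3 4 10 11 7 6 12)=[0, 1, 2, 4, 10, 5, 12, 6, 8, 9, 11, 7, 3]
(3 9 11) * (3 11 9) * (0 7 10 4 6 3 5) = (11)(0 7 10 4 6 3 5) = [7, 1, 2, 5, 6, 0, 3, 10, 8, 9, 4, 11]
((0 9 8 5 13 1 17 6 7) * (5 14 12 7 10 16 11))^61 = (0 9 8 14 12 7)(1 11 6 13 16 17 5 10)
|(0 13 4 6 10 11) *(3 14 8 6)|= 9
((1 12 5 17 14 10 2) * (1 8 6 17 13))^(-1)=(1 13 5 12)(2 10 14 17 6 8)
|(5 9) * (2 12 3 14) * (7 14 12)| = 6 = |(2 7 14)(3 12)(5 9)|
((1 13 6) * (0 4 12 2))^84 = (13)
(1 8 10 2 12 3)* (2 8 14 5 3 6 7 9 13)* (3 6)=(1 14 5 6 7 9 13 2 12 3)(8 10)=[0, 14, 12, 1, 4, 6, 7, 9, 10, 13, 8, 11, 3, 2, 5]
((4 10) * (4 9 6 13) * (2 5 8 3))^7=((2 5 8 3)(4 10 9 6 13))^7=(2 3 8 5)(4 9 13 10 6)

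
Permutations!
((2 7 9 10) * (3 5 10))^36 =((2 7 9 3 5 10))^36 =(10)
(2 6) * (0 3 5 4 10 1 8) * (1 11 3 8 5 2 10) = (0 8)(1 5 4)(2 6 10 11 3) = [8, 5, 6, 2, 1, 4, 10, 7, 0, 9, 11, 3]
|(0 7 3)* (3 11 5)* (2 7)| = |(0 2 7 11 5 3)| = 6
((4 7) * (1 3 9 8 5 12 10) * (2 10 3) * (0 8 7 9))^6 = (0 8 5 12 3)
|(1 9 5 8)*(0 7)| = 4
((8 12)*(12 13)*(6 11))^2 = (8 12 13)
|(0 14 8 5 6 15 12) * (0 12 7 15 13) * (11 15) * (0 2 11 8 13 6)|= |(0 14 13 2 11 15 7 8 5)|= 9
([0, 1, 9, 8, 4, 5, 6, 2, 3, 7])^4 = [0, 1, 9, 3, 4, 5, 6, 2, 8, 7]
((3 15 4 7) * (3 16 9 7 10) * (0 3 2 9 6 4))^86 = ((0 3 15)(2 9 7 16 6 4 10))^86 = (0 15 3)(2 7 6 10 9 16 4)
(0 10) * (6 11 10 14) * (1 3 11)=[14, 3, 2, 11, 4, 5, 1, 7, 8, 9, 0, 10, 12, 13, 6]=(0 14 6 1 3 11 10)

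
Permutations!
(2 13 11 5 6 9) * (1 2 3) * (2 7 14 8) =(1 7 14 8 2 13 11 5 6 9 3) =[0, 7, 13, 1, 4, 6, 9, 14, 2, 3, 10, 5, 12, 11, 8]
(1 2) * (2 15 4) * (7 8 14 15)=(1 7 8 14 15 4 2)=[0, 7, 1, 3, 2, 5, 6, 8, 14, 9, 10, 11, 12, 13, 15, 4]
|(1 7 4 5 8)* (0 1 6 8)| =10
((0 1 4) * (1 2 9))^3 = ((0 2 9 1 4))^3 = (0 1 2 4 9)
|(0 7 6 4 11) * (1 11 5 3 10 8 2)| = 11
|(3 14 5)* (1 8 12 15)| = 12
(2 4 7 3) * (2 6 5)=(2 4 7 3 6 5)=[0, 1, 4, 6, 7, 2, 5, 3]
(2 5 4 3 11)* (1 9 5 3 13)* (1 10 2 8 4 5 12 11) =(1 9 12 11 8 4 13 10 2 3) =[0, 9, 3, 1, 13, 5, 6, 7, 4, 12, 2, 8, 11, 10]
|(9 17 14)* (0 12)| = |(0 12)(9 17 14)| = 6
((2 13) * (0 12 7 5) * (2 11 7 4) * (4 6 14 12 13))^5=(2 4)(6 12 14)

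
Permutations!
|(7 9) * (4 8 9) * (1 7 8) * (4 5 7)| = |(1 4)(5 7)(8 9)| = 2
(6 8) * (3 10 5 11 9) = (3 10 5 11 9)(6 8) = [0, 1, 2, 10, 4, 11, 8, 7, 6, 3, 5, 9]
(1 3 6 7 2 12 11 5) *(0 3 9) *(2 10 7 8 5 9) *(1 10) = (0 3 6 8 5 10 7 1 2 12 11 9) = [3, 2, 12, 6, 4, 10, 8, 1, 5, 0, 7, 9, 11]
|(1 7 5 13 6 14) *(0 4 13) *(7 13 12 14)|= |(0 4 12 14 1 13 6 7 5)|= 9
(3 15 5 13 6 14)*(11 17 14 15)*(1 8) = (1 8)(3 11 17 14)(5 13 6 15) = [0, 8, 2, 11, 4, 13, 15, 7, 1, 9, 10, 17, 12, 6, 3, 5, 16, 14]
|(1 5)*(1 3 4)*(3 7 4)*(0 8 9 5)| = 7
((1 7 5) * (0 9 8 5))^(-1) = (0 7 1 5 8 9) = ((0 9 8 5 1 7))^(-1)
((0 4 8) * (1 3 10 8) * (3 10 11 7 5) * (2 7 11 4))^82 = (11)(0 2 7 5 3 4 1 10 8)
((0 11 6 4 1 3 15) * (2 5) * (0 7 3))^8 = (0 4 11 1 6)(3 7 15)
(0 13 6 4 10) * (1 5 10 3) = (0 13 6 4 3 1 5 10) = [13, 5, 2, 1, 3, 10, 4, 7, 8, 9, 0, 11, 12, 6]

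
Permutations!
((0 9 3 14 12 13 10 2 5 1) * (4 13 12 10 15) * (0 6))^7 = (0 1 2 14 9 6 5 10 3)(4 13 15)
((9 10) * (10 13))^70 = ((9 13 10))^70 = (9 13 10)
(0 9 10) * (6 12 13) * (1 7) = (0 9 10)(1 7)(6 12 13) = [9, 7, 2, 3, 4, 5, 12, 1, 8, 10, 0, 11, 13, 6]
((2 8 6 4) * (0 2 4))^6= ((0 2 8 6))^6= (0 8)(2 6)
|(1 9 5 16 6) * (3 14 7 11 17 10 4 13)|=40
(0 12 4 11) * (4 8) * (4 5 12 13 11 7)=(0 13 11)(4 7)(5 12 8)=[13, 1, 2, 3, 7, 12, 6, 4, 5, 9, 10, 0, 8, 11]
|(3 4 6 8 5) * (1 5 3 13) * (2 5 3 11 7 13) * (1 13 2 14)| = 10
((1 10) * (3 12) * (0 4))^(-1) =(0 4)(1 10)(3 12)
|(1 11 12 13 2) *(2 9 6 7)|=|(1 11 12 13 9 6 7 2)|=8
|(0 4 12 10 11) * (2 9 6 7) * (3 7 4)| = 10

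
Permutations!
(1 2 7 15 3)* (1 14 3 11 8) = [0, 2, 7, 14, 4, 5, 6, 15, 1, 9, 10, 8, 12, 13, 3, 11] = (1 2 7 15 11 8)(3 14)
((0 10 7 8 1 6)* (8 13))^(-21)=(13)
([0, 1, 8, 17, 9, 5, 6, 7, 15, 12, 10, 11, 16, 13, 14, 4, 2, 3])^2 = (17)(2 15 9 16 8 4 12)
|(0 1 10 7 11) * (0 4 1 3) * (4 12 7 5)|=|(0 3)(1 10 5 4)(7 11 12)|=12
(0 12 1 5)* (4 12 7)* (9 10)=(0 7 4 12 1 5)(9 10)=[7, 5, 2, 3, 12, 0, 6, 4, 8, 10, 9, 11, 1]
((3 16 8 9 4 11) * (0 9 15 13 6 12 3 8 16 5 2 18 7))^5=((0 9 4 11 8 15 13 6 12 3 5 2 18 7))^5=(0 15 5 9 13 2 4 6 18 11 12 7 8 3)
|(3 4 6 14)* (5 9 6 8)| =7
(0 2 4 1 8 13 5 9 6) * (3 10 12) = [2, 8, 4, 10, 1, 9, 0, 7, 13, 6, 12, 11, 3, 5] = (0 2 4 1 8 13 5 9 6)(3 10 12)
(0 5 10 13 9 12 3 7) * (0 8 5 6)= (0 6)(3 7 8 5 10 13 9 12)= [6, 1, 2, 7, 4, 10, 0, 8, 5, 12, 13, 11, 3, 9]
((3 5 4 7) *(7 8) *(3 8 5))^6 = (8)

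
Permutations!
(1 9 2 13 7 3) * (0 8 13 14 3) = (0 8 13 7)(1 9 2 14 3) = [8, 9, 14, 1, 4, 5, 6, 0, 13, 2, 10, 11, 12, 7, 3]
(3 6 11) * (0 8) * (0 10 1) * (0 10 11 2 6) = (0 8 11 3)(1 10)(2 6) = [8, 10, 6, 0, 4, 5, 2, 7, 11, 9, 1, 3]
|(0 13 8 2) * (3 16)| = |(0 13 8 2)(3 16)| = 4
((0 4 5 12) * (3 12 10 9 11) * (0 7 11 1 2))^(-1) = (0 2 1 9 10 5 4)(3 11 7 12)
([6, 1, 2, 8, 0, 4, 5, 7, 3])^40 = [0, 1, 2, 3, 4, 5, 6, 7, 8]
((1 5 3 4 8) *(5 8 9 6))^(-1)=(1 8)(3 5 6 9 4)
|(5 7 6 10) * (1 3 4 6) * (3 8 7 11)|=6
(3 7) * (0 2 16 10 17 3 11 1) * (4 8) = (0 2 16 10 17 3 7 11 1)(4 8) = [2, 0, 16, 7, 8, 5, 6, 11, 4, 9, 17, 1, 12, 13, 14, 15, 10, 3]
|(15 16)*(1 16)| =|(1 16 15)| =3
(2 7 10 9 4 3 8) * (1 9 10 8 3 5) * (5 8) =(10)(1 9 4 8 2 7 5) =[0, 9, 7, 3, 8, 1, 6, 5, 2, 4, 10]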